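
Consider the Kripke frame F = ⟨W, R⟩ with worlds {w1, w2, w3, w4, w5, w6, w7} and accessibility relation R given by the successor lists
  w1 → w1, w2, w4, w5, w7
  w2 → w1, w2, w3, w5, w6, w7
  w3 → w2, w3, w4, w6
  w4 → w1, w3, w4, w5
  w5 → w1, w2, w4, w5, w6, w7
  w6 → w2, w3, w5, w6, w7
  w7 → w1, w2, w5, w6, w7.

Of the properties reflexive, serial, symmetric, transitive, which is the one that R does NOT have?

Reflexive: yes — every world is R-related to itself.
Serial: yes — every world has a successor (e.g. w1 R w1).
Symmetric: yes — every pair in R has its reverse in R.
Transitive: no — w1 R w2 and w2 R w3, but not w1 R w3.
Only transitive fails.

transitive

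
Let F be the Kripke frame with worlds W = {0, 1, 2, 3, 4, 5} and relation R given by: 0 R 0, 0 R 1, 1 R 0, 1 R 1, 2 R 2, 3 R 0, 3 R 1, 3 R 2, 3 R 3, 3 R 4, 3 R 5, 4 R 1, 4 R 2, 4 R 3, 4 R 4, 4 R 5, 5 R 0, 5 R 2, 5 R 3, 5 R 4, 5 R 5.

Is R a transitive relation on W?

No

Transitive: no — 4 R 1 and 1 R 0, but not 4 R 0.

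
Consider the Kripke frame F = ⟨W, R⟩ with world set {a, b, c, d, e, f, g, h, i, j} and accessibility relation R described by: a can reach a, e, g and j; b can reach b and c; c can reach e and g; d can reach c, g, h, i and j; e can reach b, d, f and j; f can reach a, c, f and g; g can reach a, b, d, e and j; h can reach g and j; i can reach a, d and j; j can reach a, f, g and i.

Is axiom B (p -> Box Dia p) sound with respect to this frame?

No

Axiom B corresponds to the accessibility relation being symmetric.
Symmetric: no — a R e but not e R a.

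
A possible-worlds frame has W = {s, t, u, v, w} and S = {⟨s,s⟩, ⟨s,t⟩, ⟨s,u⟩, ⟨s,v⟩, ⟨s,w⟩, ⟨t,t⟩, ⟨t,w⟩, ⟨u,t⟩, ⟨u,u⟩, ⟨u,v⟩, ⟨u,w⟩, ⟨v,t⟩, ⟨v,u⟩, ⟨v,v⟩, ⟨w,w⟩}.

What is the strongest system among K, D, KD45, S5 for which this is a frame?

D

Serial (axiom D): yes — every world has a successor (e.g. s S s).
Euclidean (axiom 5): no — s S t and s S u, but not t S u.
Transitive (axiom 4): no — v S t and t S w, but not v S w.
Reflexive (axiom T): yes — every world is S-related to itself.
So F validates K, D; KD45 would additionally require S to be Euclidean and transitive. The strongest is D.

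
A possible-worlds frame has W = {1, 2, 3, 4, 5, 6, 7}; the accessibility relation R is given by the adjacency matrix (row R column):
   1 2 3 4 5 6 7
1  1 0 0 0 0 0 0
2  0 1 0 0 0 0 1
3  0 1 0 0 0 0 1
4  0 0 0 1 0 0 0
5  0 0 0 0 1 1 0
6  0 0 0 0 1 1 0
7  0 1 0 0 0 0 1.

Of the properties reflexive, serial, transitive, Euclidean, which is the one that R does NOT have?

Reflexive: no — 3 is not related to itself.
Serial: yes — every world has a successor (e.g. 1 R 1).
Transitive: yes — every two-step R-path is closed by a direct edge.
Euclidean: yes — any two successors of a common world are R-related.
Only reflexive fails.

reflexive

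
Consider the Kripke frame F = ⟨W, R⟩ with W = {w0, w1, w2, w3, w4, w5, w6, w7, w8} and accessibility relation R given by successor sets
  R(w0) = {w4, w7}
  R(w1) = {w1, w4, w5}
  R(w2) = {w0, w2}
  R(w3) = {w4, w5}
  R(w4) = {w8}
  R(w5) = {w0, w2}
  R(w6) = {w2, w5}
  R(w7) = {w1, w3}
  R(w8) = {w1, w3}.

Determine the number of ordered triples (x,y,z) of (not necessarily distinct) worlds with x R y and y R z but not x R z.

Enumerating: (w0,w4,w8), (w0,w7,w1), (w0,w7,w3), (w1,w4,w8), (w1,w5,w0), (w1,w5,w2), (w2,w0,w4), (w2,w0,w7), (w3,w4,w8), (w3,w5,w0), (w3,w5,w2), (w4,w8,w1), … and 13 more.
Total: 25.

25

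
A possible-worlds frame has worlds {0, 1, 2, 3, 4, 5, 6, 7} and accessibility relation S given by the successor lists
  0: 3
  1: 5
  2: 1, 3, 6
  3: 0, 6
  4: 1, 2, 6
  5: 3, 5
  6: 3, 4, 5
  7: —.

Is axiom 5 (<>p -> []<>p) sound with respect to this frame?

No

Axiom 5 corresponds to the accessibility relation being Euclidean.
Euclidean: no — 2 S 1 and 2 S 3, but not 1 S 3.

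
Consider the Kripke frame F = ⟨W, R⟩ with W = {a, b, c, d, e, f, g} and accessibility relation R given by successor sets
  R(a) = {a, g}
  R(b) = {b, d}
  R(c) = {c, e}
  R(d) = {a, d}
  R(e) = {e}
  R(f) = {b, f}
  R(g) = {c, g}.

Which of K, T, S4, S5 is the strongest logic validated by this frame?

Reflexive (axiom T): yes — every world is R-related to itself.
Transitive (axiom 4): no — a R g and g R c, but not a R c.
Euclidean (axiom 5): no — a R g and a R a, but not g R a.
So F validates K, T; S4 would additionally require R to be transitive. The strongest is T.

T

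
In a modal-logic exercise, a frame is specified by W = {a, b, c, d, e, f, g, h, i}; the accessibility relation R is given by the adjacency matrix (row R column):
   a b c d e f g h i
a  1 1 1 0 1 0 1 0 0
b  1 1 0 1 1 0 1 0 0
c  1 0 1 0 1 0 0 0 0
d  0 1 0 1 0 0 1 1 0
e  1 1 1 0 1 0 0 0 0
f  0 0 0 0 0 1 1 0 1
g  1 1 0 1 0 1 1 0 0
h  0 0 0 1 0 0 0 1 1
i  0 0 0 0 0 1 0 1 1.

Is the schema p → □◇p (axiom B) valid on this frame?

Yes

Axiom B corresponds to the accessibility relation being symmetric.
Symmetric: yes — every pair in R has its reverse in R.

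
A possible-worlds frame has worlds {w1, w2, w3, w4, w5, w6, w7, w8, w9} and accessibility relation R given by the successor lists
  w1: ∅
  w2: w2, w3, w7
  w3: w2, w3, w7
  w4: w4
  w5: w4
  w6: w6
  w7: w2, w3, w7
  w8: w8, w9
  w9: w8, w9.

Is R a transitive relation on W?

Transitive: yes — every two-step R-path is closed by a direct edge.

Yes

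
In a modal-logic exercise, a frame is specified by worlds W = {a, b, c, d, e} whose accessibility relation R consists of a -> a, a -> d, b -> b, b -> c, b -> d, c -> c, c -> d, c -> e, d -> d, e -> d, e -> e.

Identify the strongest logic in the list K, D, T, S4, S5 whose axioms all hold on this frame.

T

Serial (axiom D): yes — every world has a successor (e.g. a R a).
Reflexive (axiom T): yes — every world is R-related to itself.
Transitive (axiom 4): no — b R c and c R e, but not b R e.
Euclidean (axiom 5): no — b R d and b R c, but not d R c.
So F validates K, D, T; S4 would additionally require R to be transitive. The strongest is T.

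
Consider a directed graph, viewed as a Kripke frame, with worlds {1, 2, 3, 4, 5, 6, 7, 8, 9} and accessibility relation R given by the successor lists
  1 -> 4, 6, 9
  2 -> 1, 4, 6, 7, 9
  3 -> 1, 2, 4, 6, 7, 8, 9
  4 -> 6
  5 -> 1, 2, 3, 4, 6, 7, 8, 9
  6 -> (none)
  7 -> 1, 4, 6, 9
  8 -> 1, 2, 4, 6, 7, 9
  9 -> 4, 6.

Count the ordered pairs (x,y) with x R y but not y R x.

36

Enumerating: (1,4), (1,6), (1,9), (2,1), (2,4), (2,6), (2,7), (2,9), (3,1), (3,2), (3,4), (3,6), … and 24 more.
Total: 36.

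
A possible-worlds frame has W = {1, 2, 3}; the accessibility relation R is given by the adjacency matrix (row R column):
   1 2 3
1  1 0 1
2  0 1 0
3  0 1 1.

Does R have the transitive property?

No

Transitive: no — 1 R 3 and 3 R 2, but not 1 R 2.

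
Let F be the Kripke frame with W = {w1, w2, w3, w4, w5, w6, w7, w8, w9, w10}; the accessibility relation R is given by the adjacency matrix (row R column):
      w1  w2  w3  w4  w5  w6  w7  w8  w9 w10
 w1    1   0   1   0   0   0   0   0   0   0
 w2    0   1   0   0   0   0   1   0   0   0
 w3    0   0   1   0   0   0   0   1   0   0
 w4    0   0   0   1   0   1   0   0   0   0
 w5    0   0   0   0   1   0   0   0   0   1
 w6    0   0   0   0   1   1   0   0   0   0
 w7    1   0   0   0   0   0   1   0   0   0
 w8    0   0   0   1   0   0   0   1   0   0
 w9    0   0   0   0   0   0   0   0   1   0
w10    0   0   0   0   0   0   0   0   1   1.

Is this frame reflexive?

Yes

Reflexive: yes — every world is R-related to itself.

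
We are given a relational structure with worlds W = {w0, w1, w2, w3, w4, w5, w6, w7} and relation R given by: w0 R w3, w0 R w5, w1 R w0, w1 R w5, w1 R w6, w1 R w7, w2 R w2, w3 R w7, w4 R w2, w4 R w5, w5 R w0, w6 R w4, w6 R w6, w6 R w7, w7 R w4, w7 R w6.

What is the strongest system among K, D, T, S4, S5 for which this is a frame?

Serial (axiom D): yes — every world has a successor (e.g. w0 R w3).
Reflexive (axiom T): no — w0 is not related to itself.
Transitive (axiom 4): no — w0 R w3 and w3 R w7, but not w0 R w7.
Euclidean (axiom 5): no — w0 R w3 and w0 R w5, but not w3 R w5.
So F validates K, D; T would additionally require R to be reflexive. The strongest is D.

D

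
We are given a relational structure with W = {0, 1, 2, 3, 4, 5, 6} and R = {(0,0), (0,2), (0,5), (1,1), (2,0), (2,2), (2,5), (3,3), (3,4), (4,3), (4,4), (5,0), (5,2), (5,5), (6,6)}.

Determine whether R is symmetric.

Yes

Symmetric: yes — every pair in R has its reverse in R.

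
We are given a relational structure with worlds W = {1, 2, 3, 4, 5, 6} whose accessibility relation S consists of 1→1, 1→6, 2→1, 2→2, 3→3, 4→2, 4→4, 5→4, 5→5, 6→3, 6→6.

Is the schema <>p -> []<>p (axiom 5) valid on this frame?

The schema 5 characterises exactly the Euclidean frames.
Euclidean: no — 1 S 6 and 1 S 1, but not 6 S 1.

No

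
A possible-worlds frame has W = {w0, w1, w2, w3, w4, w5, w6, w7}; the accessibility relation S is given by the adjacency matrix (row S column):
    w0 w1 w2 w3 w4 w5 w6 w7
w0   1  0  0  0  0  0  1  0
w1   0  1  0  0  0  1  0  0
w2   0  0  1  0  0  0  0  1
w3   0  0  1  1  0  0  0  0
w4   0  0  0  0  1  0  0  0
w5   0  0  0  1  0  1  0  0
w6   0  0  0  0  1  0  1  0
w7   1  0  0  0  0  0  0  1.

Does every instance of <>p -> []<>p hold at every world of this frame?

By correspondence theory, 5 is valid on a frame iff S is Euclidean.
Euclidean: no — w0 S w6 and w0 S w0, but not w6 S w0.

No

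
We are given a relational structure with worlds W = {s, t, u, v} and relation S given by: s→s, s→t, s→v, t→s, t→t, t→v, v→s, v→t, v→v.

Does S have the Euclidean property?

Yes

Euclidean: yes — any two successors of a common world are S-related.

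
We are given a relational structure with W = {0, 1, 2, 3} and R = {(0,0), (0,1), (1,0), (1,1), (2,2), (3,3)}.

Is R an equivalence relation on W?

Reflexive: yes — every world is R-related to itself.
Symmetric: yes — every pair in R has its reverse in R.
Transitive: yes — every two-step R-path is closed by a direct edge.
So R is an equivalence relation.

Yes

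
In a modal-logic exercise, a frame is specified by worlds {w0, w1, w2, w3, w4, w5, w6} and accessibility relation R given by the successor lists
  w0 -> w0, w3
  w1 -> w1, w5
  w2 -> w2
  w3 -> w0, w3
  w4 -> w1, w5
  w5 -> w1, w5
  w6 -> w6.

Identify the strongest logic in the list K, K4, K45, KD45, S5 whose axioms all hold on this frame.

Transitive (axiom 4): yes — every two-step R-path is closed by a direct edge.
Euclidean (axiom 5): yes — any two successors of a common world are R-related.
Serial (axiom D): yes — every world has a successor (e.g. w0 R w0).
Reflexive (axiom T): no — w4 is not related to itself.
So F validates K, K4, K45, KD45; S5 would additionally require R to be reflexive. The strongest is KD45.

KD45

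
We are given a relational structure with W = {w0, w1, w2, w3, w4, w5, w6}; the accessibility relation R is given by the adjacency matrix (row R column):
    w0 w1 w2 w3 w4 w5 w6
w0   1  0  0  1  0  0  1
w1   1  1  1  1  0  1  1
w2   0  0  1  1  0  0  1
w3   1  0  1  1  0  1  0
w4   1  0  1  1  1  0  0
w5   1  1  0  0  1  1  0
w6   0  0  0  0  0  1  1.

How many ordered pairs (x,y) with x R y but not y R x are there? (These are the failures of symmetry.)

13

Enumerating: (w0,w6), (w1,w0), (w1,w2), (w1,w3), (w1,w6), (w2,w6), (w3,w5), (w4,w0), (w4,w2), (w4,w3), (w5,w0), (w5,w4), (w6,w5).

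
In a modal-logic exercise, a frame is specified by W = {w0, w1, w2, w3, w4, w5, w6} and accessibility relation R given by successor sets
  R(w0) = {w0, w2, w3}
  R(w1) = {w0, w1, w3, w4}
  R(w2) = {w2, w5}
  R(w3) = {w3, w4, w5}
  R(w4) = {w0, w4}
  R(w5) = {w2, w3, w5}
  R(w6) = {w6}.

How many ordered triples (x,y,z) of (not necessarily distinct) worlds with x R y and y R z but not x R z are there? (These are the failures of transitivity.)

Enumerating: (w0,w2,w5), (w0,w3,w4), (w0,w3,w5), (w1,w0,w2), (w1,w3,w5), (w2,w5,w3), (w3,w4,w0), (w3,w5,w2), (w4,w0,w2), (w4,w0,w3), (w5,w3,w4).

11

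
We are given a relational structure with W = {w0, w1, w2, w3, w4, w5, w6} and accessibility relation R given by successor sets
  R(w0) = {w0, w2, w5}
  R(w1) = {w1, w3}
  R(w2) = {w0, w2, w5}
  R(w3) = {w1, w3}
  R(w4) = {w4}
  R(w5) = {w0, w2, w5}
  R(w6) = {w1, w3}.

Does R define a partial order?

Reflexive: no — w6 is not related to itself.
Transitive: yes — every two-step R-path is closed by a direct edge.
Antisymmetric: no — w0 R w2 and w2 R w0 with w0 ≠ w2.
So R is not a partial order.

No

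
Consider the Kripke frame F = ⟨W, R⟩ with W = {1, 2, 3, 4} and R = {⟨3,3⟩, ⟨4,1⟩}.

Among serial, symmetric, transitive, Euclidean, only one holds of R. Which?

transitive

Serial: no — 1 has no R-successor.
Symmetric: no — 4 R 1 but not 1 R 4.
Transitive: yes — every two-step R-path is closed by a direct edge.
Euclidean: no — 4 R 1 and 4 R 1, but not 1 R 1.
Only transitive holds.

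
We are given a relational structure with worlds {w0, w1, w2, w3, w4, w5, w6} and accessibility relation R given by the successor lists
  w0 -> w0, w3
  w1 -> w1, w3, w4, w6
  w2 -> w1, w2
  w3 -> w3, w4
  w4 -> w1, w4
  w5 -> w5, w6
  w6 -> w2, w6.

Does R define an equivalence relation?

No

Reflexive: yes — every world is R-related to itself.
Symmetric: no — w0 R w3 but not w3 R w0.
Transitive: no — w0 R w3 and w3 R w4, but not w0 R w4.
So R is not an equivalence relation.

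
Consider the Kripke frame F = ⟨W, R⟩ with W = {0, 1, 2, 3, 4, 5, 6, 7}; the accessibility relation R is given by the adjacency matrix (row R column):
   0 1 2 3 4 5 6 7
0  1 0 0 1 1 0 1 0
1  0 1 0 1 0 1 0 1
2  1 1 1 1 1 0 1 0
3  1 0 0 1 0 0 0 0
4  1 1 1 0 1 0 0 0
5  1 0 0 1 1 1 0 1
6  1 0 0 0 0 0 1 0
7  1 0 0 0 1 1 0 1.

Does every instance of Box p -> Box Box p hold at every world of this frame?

Axiom 4 corresponds to the accessibility relation being transitive.
Transitive: no — 0 R 4 and 4 R 1, but not 0 R 1.

No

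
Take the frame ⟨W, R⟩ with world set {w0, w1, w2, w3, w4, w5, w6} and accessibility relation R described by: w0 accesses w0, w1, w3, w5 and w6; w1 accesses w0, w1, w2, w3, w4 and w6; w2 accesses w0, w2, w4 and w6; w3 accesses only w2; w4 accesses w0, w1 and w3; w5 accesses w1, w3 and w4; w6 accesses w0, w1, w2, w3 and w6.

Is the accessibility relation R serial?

Yes

Serial: yes — every world has a successor (e.g. w0 R w0).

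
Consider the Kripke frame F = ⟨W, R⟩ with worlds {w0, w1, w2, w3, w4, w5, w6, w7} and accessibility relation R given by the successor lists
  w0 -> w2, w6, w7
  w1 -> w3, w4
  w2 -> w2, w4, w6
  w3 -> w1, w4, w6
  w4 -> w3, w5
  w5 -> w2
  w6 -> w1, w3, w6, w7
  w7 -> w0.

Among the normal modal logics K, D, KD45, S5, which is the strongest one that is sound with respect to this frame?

D

Serial (axiom D): yes — every world has a successor (e.g. w0 R w2).
Euclidean (axiom 5): no — w0 R w2 and w0 R w7, but not w2 R w7.
Transitive (axiom 4): no — w0 R w2 and w2 R w4, but not w0 R w4.
Reflexive (axiom T): no — w0 is not related to itself.
So F validates K, D; KD45 would additionally require R to be Euclidean and transitive. The strongest is D.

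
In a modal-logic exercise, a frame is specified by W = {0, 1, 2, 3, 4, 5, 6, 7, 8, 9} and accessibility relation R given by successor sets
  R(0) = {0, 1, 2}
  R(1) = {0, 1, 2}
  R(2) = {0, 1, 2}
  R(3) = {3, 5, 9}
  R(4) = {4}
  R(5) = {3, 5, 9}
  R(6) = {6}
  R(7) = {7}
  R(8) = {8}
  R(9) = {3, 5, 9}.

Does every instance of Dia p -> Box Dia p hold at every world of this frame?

The schema 5 characterises exactly the Euclidean frames.
Euclidean: yes — any two successors of a common world are R-related.

Yes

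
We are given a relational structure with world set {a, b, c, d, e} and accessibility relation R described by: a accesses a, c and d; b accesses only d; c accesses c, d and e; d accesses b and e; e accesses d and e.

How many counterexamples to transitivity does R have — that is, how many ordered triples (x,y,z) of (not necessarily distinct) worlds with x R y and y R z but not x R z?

Enumerating: (a,c,e), (a,d,b), (a,d,e), (b,d,b), (b,d,e), (c,d,b), (d,b,d), (d,e,d), (e,d,b).

9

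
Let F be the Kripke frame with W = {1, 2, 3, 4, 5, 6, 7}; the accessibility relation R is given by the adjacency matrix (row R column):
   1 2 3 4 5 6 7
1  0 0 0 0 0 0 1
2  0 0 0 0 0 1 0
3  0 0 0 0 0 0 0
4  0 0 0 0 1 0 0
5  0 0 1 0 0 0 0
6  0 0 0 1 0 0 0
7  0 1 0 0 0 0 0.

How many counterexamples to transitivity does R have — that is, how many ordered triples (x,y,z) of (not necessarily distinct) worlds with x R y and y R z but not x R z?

Enumerating: (1,7,2), (2,6,4), (4,5,3), (6,4,5), (7,2,6).

5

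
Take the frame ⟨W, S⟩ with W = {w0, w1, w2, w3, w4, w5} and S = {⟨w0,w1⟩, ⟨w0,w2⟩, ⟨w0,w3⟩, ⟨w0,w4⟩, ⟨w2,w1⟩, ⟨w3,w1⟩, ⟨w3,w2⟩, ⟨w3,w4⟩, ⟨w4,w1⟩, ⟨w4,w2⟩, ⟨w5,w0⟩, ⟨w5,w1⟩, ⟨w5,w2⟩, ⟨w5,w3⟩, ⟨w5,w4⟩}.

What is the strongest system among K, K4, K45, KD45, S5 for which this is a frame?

K4

Transitive (axiom 4): yes — every two-step S-path is closed by a direct edge.
Euclidean (axiom 5): no — w0 S w1 and w0 S w2, but not w1 S w2.
Serial (axiom D): no — w1 has no S-successor.
Reflexive (axiom T): no — w0 is not related to itself.
So F validates K, K4; K45 would additionally require S to be Euclidean. The strongest is K4.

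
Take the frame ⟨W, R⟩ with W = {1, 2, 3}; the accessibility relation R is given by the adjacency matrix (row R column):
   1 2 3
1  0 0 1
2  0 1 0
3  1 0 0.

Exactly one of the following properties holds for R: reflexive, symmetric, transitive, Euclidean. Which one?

symmetric

Reflexive: no — 1 is not related to itself.
Symmetric: yes — every pair in R has its reverse in R.
Transitive: no — 1 R 3 and 3 R 1, but not 1 R 1.
Euclidean: no — 1 R 3 and 1 R 3, but not 3 R 3.
Only symmetric holds.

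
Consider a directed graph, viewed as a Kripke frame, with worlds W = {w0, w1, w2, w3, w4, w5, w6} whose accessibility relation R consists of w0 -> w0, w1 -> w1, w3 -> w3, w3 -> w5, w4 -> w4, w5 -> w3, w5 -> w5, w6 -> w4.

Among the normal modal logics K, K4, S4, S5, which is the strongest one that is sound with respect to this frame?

K4

Transitive (axiom 4): yes — every two-step R-path is closed by a direct edge.
Reflexive (axiom T): no — w2 is not related to itself.
Euclidean (axiom 5): yes — any two successors of a common world are R-related.
So F validates K, K4; S4 would additionally require R to be reflexive. The strongest is K4.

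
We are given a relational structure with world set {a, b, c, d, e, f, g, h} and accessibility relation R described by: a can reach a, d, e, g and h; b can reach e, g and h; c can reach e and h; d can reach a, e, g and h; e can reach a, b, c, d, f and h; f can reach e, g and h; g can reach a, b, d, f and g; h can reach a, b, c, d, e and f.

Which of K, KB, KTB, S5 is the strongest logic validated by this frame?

KB

Symmetric (axiom B): yes — every pair in R has its reverse in R.
Reflexive (axiom T): no — b is not related to itself.
Euclidean (axiom 5): no — a R e and a R g, but not e R g.
So F validates K, KB; KTB would additionally require R to be reflexive. The strongest is KB.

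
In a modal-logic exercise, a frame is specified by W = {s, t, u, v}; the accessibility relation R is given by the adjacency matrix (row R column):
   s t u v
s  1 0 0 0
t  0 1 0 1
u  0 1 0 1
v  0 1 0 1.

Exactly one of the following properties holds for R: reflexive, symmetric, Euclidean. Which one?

Reflexive: no — u is not related to itself.
Symmetric: no — u R t but not t R u.
Euclidean: yes — any two successors of a common world are R-related.
Only Euclidean holds.

Euclidean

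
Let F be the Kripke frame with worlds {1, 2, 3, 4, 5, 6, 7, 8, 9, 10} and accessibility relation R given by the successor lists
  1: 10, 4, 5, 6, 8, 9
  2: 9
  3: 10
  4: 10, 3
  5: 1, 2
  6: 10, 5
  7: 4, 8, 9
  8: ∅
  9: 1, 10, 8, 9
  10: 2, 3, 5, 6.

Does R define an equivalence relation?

No

Reflexive: no — 1 is not related to itself.
Symmetric: no — 1 R 10 but not 10 R 1.
Transitive: no — 1 R 10 and 10 R 2, but not 1 R 2.
So R is not an equivalence relation.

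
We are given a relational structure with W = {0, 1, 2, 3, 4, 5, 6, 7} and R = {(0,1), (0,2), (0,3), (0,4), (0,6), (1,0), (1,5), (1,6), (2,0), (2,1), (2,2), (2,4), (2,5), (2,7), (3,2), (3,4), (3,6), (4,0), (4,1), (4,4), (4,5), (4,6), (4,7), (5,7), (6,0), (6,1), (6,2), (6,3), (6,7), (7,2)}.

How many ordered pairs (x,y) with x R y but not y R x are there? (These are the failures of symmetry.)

14

Enumerating: (0,3), (1,5), (2,1), (2,4), (2,5), (3,2), (3,4), (4,1), (4,5), (4,6), (4,7), (5,7), (6,2), (6,7).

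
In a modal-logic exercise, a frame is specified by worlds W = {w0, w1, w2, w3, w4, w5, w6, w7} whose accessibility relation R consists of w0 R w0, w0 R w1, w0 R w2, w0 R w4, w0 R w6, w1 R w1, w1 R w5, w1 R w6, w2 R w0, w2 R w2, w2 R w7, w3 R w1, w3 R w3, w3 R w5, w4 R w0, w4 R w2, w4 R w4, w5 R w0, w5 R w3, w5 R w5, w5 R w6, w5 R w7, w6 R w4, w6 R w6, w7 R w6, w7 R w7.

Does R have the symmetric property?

Symmetric: no — w0 R w1 but not w1 R w0.

No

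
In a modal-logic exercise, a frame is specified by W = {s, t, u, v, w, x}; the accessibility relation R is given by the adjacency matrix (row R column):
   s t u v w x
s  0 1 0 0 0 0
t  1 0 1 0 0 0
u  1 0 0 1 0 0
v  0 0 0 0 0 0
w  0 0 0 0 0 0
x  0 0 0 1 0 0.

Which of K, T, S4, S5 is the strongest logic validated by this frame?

K

Reflexive (axiom T): no — s is not related to itself.
Transitive (axiom 4): no — s R t and t R u, but not s R u.
Euclidean (axiom 5): no — t R s and t R u, but not s R u.
So F validates K; T would additionally require R to be reflexive. The strongest is K.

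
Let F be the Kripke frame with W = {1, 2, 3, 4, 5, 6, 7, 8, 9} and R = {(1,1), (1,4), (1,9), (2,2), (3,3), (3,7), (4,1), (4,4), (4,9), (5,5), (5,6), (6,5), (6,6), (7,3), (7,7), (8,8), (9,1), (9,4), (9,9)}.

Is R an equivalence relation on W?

Reflexive: yes — every world is R-related to itself.
Symmetric: yes — every pair in R has its reverse in R.
Transitive: yes — every two-step R-path is closed by a direct edge.
So R is an equivalence relation.

Yes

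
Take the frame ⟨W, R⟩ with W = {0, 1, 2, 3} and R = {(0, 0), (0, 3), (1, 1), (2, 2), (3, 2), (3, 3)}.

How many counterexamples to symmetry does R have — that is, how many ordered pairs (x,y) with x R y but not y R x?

Enumerating: (0,3), (3,2).

2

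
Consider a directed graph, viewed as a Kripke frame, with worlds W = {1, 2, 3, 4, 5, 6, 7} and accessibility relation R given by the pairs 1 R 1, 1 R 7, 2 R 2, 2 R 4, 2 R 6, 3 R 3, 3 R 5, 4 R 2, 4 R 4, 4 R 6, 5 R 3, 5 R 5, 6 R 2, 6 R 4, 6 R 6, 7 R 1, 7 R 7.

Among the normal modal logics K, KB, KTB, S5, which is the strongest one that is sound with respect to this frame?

S5

Symmetric (axiom B): yes — every pair in R has its reverse in R.
Reflexive (axiom T): yes — every world is R-related to itself.
Euclidean (axiom 5): yes — any two successors of a common world are R-related.
So F validates K, KB, KTB, S5. The strongest is S5.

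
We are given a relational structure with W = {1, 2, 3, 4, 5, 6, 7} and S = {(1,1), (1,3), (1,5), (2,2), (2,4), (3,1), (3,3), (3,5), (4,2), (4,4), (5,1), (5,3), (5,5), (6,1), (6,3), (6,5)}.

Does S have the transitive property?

Transitive: yes — every two-step S-path is closed by a direct edge.

Yes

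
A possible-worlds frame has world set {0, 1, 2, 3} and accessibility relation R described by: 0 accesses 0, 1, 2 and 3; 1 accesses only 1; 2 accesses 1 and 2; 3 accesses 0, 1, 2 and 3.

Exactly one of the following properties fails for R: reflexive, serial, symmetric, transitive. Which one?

Reflexive: yes — every world is R-related to itself.
Serial: yes — every world has a successor (e.g. 0 R 0).
Symmetric: no — 0 R 1 but not 1 R 0.
Transitive: yes — every two-step R-path is closed by a direct edge.
Only symmetric fails.

symmetric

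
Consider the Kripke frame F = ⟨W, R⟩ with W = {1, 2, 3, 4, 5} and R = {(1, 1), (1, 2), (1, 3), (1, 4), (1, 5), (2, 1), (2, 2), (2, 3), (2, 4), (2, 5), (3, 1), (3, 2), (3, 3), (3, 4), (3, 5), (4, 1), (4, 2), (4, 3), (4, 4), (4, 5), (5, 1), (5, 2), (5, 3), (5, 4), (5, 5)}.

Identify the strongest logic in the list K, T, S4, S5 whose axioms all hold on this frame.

S5

Reflexive (axiom T): yes — every world is R-related to itself.
Transitive (axiom 4): yes — every two-step R-path is closed by a direct edge.
Euclidean (axiom 5): yes — any two successors of a common world are R-related.
So F validates K, T, S4, S5. The strongest is S5.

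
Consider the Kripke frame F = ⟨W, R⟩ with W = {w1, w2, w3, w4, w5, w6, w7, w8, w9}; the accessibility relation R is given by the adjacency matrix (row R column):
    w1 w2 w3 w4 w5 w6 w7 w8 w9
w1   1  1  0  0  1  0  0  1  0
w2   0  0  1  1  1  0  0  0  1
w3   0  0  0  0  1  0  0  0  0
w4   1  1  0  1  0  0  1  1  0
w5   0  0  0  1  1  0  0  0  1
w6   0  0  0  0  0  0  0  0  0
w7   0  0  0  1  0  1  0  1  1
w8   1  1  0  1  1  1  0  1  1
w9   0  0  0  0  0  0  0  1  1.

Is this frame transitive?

Transitive: no — w1 R w2 and w2 R w3, but not w1 R w3.

No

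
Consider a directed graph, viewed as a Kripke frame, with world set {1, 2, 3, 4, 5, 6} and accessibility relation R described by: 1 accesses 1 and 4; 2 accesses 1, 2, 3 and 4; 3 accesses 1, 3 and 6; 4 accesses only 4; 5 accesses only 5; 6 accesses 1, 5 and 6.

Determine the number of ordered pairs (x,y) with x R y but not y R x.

8

Enumerating: (1,4), (2,1), (2,3), (2,4), (3,1), (3,6), (6,1), (6,5).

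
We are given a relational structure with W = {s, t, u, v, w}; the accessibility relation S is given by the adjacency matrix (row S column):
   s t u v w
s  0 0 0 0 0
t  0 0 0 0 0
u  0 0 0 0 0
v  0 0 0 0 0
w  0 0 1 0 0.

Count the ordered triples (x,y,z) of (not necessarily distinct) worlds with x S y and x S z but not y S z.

Enumerating: (w,u,u).

1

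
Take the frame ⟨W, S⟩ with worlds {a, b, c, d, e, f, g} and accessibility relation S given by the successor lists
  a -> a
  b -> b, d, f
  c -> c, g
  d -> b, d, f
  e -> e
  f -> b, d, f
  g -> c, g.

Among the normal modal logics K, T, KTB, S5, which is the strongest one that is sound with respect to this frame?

Reflexive (axiom T): yes — every world is S-related to itself.
Symmetric (axiom B): yes — every pair in S has its reverse in S.
Euclidean (axiom 5): yes — any two successors of a common world are S-related.
So F validates K, T, KTB, S5. The strongest is S5.

S5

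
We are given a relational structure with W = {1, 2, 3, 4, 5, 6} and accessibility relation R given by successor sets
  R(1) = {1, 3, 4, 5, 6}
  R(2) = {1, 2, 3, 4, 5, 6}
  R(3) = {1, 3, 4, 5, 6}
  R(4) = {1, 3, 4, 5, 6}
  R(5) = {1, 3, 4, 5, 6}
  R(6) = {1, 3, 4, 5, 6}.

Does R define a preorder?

Yes

Reflexive: yes — every world is R-related to itself.
Transitive: yes — every two-step R-path is closed by a direct edge.
So R is a preorder.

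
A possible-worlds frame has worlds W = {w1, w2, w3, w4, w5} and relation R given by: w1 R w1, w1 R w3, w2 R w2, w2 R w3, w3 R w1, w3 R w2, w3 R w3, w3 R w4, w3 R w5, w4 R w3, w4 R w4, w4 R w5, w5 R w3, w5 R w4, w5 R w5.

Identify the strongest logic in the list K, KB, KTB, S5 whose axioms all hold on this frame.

KTB

Symmetric (axiom B): yes — every pair in R has its reverse in R.
Reflexive (axiom T): yes — every world is R-related to itself.
Euclidean (axiom 5): no — w3 R w1 and w3 R w2, but not w1 R w2.
So F validates K, KB, KTB; S5 would additionally require R to be Euclidean. The strongest is KTB.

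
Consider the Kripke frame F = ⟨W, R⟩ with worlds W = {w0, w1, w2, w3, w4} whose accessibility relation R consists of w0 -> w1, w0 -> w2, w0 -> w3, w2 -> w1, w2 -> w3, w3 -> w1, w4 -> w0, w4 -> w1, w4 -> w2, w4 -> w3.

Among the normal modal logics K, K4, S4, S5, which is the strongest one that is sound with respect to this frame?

Transitive (axiom 4): yes — every two-step R-path is closed by a direct edge.
Reflexive (axiom T): no — w0 is not related to itself.
Euclidean (axiom 5): no — w0 R w1 and w0 R w2, but not w1 R w2.
So F validates K, K4; S4 would additionally require R to be reflexive. The strongest is K4.

K4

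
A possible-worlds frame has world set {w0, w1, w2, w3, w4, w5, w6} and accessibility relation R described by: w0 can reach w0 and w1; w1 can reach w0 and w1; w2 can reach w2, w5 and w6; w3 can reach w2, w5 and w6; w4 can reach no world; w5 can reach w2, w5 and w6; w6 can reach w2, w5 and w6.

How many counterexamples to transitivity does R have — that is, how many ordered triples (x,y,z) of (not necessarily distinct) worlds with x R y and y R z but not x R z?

0

R is transitive; there are no such tuples.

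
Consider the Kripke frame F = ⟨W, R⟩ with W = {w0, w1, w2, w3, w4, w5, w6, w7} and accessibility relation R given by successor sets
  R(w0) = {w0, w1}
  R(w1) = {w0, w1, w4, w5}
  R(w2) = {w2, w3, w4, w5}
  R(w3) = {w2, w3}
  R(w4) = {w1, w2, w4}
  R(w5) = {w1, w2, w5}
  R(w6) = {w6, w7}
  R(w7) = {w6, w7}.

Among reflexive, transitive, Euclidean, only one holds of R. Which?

reflexive

Reflexive: yes — every world is R-related to itself.
Transitive: no — w0 R w1 and w1 R w4, but not w0 R w4.
Euclidean: no — w1 R w0 and w1 R w4, but not w0 R w4.
Only reflexive holds.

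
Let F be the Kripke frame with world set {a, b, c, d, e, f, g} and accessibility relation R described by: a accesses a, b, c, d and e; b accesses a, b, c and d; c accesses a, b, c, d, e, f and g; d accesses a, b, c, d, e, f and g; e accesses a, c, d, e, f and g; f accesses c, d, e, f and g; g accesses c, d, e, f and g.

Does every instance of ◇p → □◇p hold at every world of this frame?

The schema 5 characterises exactly the Euclidean frames.
Euclidean: no — a R b and a R e, but not b R e.

No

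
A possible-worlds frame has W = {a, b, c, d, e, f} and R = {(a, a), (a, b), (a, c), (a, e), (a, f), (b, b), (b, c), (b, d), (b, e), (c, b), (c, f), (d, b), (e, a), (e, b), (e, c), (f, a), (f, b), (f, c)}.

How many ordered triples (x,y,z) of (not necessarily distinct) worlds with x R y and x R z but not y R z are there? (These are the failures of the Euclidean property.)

Enumerating: (a,b,a), (a,b,f), (a,c,a), (a,c,c), (a,c,e), (a,e,e), (a,e,f), (a,f,e), (a,f,f), (b,c,c), (b,c,d), (b,c,e), … and 13 more.
Total: 25.

25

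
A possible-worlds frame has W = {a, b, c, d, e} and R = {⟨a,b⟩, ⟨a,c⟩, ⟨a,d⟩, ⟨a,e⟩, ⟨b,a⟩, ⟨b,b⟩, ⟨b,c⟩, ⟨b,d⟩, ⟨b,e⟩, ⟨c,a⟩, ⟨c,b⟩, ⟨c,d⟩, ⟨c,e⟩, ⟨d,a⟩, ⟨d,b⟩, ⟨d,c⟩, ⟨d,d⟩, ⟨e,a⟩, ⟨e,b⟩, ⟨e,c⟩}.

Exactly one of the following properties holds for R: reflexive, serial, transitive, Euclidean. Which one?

serial

Reflexive: no — a is not related to itself.
Serial: yes — every world has a successor (e.g. a R b).
Transitive: no — d R a and a R e, but not d R e.
Euclidean: no — a R d and a R e, but not d R e.
Only serial holds.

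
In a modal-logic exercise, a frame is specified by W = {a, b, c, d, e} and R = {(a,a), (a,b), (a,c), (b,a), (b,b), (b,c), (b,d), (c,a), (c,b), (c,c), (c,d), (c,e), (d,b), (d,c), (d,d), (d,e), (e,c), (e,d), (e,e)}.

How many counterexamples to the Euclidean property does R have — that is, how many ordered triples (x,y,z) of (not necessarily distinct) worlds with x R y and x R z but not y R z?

Enumerating: (b,a,d), (b,d,a), (c,a,d), (c,a,e), (c,b,e), (c,d,a), (c,e,a), (c,e,b), (d,b,e), (d,e,b).

10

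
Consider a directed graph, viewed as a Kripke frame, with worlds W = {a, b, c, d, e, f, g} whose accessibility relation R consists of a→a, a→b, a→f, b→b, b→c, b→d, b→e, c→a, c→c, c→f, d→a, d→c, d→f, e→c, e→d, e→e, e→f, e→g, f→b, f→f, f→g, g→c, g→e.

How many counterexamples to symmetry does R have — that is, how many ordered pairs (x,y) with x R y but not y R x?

Enumerating: (a,b), (a,f), (b,c), (b,d), (b,e), (c,a), (c,f), (d,a), (d,c), (d,f), (e,c), (e,d), (e,f), (f,b), (f,g), (g,c).

16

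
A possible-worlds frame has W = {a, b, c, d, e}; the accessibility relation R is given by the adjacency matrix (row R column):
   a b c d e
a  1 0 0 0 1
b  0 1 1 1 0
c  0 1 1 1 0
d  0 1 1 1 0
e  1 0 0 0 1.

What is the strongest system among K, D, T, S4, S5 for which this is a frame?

Serial (axiom D): yes — every world has a successor (e.g. a R a).
Reflexive (axiom T): yes — every world is R-related to itself.
Transitive (axiom 4): yes — every two-step R-path is closed by a direct edge.
Euclidean (axiom 5): yes — any two successors of a common world are R-related.
So F validates K, D, T, S4, S5. The strongest is S5.

S5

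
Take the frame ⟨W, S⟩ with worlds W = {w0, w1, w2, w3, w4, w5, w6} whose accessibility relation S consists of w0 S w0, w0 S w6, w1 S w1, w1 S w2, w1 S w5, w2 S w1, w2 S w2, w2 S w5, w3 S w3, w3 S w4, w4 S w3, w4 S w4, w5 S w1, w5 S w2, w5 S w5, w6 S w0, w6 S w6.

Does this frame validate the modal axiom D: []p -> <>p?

Yes

The schema D characterises exactly the serial frames.
Serial: yes — every world has a successor (e.g. w0 S w0).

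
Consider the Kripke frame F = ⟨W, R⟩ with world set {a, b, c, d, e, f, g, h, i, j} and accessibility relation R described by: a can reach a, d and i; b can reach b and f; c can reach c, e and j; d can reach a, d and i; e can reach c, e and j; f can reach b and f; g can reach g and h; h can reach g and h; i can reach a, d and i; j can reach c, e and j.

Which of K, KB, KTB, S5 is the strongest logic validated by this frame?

Symmetric (axiom B): yes — every pair in R has its reverse in R.
Reflexive (axiom T): yes — every world is R-related to itself.
Euclidean (axiom 5): yes — any two successors of a common world are R-related.
So F validates K, KB, KTB, S5. The strongest is S5.

S5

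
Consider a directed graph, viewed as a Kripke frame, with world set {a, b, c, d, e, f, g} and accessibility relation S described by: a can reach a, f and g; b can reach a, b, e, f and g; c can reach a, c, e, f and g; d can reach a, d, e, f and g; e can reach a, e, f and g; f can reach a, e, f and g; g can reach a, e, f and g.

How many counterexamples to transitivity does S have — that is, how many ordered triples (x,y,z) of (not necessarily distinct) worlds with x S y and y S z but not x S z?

2

Enumerating: (a,f,e), (a,g,e).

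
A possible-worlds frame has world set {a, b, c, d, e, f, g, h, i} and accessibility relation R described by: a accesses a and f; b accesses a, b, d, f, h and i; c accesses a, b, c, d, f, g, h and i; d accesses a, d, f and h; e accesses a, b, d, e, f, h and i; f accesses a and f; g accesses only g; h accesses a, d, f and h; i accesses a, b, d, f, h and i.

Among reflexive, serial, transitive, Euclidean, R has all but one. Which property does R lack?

Reflexive: yes — every world is R-related to itself.
Serial: yes — every world has a successor (e.g. a R a).
Transitive: yes — every two-step R-path is closed by a direct edge.
Euclidean: no — b R a and b R d, but not a R d.
Only Euclidean fails.

Euclidean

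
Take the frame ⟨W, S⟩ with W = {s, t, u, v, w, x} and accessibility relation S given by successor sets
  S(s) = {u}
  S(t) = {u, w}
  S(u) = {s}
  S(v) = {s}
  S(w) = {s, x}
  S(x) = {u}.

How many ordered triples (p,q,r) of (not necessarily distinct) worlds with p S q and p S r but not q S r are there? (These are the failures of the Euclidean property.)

12

Enumerating: (s,u,u), (t,u,u), (t,u,w), (t,w,u), (t,w,w), (u,s,s), (v,s,s), (w,s,s), (w,s,x), (w,x,s), (w,x,x), (x,u,u).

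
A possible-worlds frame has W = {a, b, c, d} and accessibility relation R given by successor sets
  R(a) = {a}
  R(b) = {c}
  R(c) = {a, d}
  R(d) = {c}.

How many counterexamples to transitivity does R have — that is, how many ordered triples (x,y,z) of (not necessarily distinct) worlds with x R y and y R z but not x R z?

Enumerating: (b,c,a), (b,c,d), (c,d,c), (d,c,a), (d,c,d).

5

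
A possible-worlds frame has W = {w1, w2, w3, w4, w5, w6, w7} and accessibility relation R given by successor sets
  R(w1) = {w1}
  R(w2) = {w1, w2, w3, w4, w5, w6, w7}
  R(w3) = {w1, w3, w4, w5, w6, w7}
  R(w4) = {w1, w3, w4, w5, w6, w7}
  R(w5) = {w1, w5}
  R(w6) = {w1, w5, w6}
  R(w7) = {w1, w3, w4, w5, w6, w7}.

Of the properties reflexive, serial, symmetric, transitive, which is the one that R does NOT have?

symmetric

Reflexive: yes — every world is R-related to itself.
Serial: yes — every world has a successor (e.g. w1 R w1).
Symmetric: no — w2 R w1 but not w1 R w2.
Transitive: yes — every two-step R-path is closed by a direct edge.
Only symmetric fails.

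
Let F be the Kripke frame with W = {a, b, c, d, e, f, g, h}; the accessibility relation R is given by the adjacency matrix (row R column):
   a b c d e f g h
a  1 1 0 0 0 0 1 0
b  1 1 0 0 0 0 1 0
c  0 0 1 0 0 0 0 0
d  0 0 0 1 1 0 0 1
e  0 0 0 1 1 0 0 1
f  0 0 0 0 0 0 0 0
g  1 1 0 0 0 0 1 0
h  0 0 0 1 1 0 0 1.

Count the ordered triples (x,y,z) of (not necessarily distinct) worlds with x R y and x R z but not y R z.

R is Euclidean; there are no such tuples.

0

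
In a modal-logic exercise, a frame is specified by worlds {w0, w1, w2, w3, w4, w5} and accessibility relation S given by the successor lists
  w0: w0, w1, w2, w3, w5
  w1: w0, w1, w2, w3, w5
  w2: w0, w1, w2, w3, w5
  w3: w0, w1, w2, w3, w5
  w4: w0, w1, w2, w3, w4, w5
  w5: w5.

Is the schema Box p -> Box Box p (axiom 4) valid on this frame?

By correspondence theory, 4 is valid on a frame iff S is transitive.
Transitive: yes — every two-step S-path is closed by a direct edge.

Yes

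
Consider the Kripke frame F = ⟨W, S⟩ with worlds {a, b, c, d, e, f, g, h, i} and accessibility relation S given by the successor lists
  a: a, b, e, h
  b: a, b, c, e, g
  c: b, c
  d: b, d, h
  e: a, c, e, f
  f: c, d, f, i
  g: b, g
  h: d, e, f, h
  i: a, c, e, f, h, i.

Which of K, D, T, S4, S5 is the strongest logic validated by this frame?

T

Serial (axiom D): yes — every world has a successor (e.g. a S a).
Reflexive (axiom T): yes — every world is S-related to itself.
Transitive (axiom 4): no — a S b and b S c, but not a S c.
Euclidean (axiom 5): no — a S b and a S h, but not b S h.
So F validates K, D, T; S4 would additionally require S to be transitive. The strongest is T.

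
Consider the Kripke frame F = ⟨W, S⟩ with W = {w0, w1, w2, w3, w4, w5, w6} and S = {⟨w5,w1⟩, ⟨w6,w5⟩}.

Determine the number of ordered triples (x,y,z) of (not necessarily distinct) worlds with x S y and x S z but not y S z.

2

Enumerating: (w5,w1,w1), (w6,w5,w5).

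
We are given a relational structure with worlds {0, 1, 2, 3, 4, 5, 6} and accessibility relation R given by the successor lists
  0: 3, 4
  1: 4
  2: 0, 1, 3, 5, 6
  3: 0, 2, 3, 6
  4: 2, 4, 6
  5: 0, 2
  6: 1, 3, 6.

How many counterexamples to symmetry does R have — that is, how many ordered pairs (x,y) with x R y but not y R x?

9

Enumerating: (0,4), (1,4), (2,0), (2,1), (2,6), (4,2), (4,6), (5,0), (6,1).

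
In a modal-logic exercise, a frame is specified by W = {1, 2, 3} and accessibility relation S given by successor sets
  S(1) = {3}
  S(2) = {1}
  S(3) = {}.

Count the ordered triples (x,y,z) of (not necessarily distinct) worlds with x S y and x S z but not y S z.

Enumerating: (1,3,3), (2,1,1).

2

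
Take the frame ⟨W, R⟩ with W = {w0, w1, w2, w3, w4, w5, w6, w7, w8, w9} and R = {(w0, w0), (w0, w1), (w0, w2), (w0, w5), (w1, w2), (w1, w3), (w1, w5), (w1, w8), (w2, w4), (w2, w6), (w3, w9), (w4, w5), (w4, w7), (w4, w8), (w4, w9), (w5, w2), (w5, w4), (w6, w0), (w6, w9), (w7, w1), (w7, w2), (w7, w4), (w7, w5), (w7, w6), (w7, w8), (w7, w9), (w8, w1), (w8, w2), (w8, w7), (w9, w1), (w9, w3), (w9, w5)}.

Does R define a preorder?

No

Reflexive: no — w1 is not related to itself.
Transitive: no — w0 R w1 and w1 R w3, but not w0 R w3.
So R is not a preorder.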